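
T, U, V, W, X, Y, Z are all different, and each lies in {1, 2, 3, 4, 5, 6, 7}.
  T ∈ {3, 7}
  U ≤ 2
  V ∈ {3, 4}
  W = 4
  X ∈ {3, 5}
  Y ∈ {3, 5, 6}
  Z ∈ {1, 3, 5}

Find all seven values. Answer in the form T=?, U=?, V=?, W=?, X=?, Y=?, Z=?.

W has just one choice, so W = 4. So V can't be 4.
V's domain is down to {3}, so V = 3. Eliminate 3 elsewhere: T, X, Y, Z.
That leaves X = 5. Remove 5 from Y, Z.
Y must be 6 (only option left).
Z must be 1 (only option left). So U can't be 1.
T's domain is down to {7}, so T = 7.
U's domain is down to {2}, so U = 2.

T=7, U=2, V=3, W=4, X=5, Y=6, Z=1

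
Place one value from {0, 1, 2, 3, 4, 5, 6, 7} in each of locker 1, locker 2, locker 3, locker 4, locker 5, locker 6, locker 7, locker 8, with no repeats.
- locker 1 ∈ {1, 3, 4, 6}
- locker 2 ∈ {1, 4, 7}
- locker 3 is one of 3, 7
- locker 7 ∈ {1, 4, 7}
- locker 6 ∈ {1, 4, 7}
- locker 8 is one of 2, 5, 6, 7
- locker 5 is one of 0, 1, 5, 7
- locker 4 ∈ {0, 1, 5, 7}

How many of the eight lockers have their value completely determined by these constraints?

3

The 8 variables together cover exactly {0, 1, 2, 3, 4, 5, 6, 7} — 8 values for 8 variables — and 2 appears only in locker 8's list, so locker 8 = 2.
The 7 still-open variables draw from only 7 values {0, 1, 3, 4, 5, 6, 7}, so each is used; only locker 1 can be 6, hence locker 1 = 6.
The 6 still-open variables together cover exactly {0, 1, 3, 4, 5, 7} — 6 values for 6 variables — and 3 appears only in locker 3's list, so locker 3 = 3.
locker 2, locker 6, locker 7 share exactly the 3 values {1, 4, 7}; by pigeonhole those values go to them, so strike 1, 4, 7 from locker 4, locker 5.
Determined: locker 1=6, locker 3=3, locker 8=2. The other lockers each still have more than one consistent value. That makes 3.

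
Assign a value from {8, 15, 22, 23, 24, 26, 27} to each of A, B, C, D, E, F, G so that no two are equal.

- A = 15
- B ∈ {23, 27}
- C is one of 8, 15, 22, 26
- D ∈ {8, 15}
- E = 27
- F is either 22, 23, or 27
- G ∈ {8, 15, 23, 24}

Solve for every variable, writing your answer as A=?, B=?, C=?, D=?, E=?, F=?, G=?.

A must be 15 (only option left). Strike 15 from C, D, G.
D has just one choice, so D = 8. Strike 8 from C, G.
E has just one choice, so E = 27. So B, F can't be 27.
B's domain is down to {23}, so B = 23. Strike 23 from F, G.
F has just one choice, so F = 22. Strike 22 from C.
G's domain is down to {24}, so G = 24.
That leaves C = 26.

A=15, B=23, C=26, D=8, E=27, F=22, G=24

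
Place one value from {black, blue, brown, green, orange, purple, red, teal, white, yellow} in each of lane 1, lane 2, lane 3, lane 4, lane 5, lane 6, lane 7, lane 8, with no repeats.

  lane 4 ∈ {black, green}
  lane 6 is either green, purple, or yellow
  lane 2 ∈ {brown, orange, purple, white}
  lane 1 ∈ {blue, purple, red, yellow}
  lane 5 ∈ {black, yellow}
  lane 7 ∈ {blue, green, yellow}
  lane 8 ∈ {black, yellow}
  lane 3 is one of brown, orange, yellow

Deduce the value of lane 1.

red

lane 5 and lane 8 between them cover only {black, yellow} — a naked pair. Remove those values from lane 1, lane 3, lane 4, lane 6, lane 7.
lane 4 has just one choice, so lane 4 = green. Strike green from lane 6, lane 7.
lane 6 has just one choice, so lane 6 = purple. Eliminate purple elsewhere: lane 1, lane 2.
lane 7's domain is down to {blue}, so lane 7 = blue. Strike blue from lane 1.
So lane 1 = red.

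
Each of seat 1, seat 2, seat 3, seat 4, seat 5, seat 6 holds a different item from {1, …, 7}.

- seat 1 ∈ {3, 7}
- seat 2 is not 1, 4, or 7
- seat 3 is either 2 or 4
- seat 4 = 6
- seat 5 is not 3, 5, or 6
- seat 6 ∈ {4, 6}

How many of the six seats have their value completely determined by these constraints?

3

seat 4's domain is down to {6}, so seat 4 = 6. Eliminate 6 elsewhere: seat 2, seat 6.
seat 6's domain is down to {4}, so seat 6 = 4. Remove 4 from seat 3, seat 5.
seat 3's domain is down to {2}, so seat 3 = 2. Strike 2 from seat 2, seat 5.
Determined: seat 3=2, seat 4=6, seat 6=4. The other seats each still have more than one consistent value. That makes 3.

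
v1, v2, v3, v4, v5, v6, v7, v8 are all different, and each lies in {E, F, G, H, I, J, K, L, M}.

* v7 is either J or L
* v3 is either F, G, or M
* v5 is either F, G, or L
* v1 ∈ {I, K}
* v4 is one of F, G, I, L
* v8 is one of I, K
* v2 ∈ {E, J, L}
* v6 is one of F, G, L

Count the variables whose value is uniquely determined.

3

The 8 variables together cover exactly {E, F, G, I, J, K, L, M} — 8 values for 8 variables — and E appears only in v2's list, so v2 = E.
The 7 still-open variables together cover exactly {F, G, I, J, K, L, M} — 7 values for 7 variables — and J appears only in v7's list, so v7 = J.
Among the 6 still-open variables, M fits only v3 (and all 6 values in {F, G, I, K, L, M} must be used), so v3 = M.
v1 and v8 between them cover only {I, K} — a naked pair. Remove those values from v4.
Determined: v2=E, v3=M, v7=J. The other variables each still have more than one consistent value. That makes 3.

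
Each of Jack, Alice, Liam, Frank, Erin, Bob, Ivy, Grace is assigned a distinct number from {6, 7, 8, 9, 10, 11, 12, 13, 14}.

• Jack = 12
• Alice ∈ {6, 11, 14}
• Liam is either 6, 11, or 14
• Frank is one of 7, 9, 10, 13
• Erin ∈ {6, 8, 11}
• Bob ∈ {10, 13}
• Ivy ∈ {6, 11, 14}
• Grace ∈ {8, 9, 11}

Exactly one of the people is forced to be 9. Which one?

Jack has just one choice, so Jack = 12.
The 3 variables Alice, Liam, Ivy are confined to {6, 11, 14}, which locks those values in; drop them from Erin, Grace.
Erin has just one choice, so Erin = 8. Remove 8 from Grace.
So 9 goes to Grace.

Grace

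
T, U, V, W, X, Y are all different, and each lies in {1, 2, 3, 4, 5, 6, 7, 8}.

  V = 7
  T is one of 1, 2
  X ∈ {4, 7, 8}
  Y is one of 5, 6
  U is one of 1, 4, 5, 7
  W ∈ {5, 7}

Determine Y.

6

V's domain is down to {7}, so V = 7. Remove 7 from U, W, X.
W has just one choice, so W = 5. Remove 5 from U, Y.
So Y = 6.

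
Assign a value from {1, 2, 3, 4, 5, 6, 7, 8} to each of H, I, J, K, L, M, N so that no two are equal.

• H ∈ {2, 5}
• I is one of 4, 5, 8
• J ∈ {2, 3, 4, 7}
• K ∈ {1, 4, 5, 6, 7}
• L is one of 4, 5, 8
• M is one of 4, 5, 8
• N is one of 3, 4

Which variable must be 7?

J

The 3 variables I, L, M are confined to {4, 5, 8}, which locks those values in; drop them from H, J, K, N.
That leaves H = 2. So J can't be 2.
N must be 3 (only option left). Eliminate 3 elsewhere: J.
So 7 goes to J.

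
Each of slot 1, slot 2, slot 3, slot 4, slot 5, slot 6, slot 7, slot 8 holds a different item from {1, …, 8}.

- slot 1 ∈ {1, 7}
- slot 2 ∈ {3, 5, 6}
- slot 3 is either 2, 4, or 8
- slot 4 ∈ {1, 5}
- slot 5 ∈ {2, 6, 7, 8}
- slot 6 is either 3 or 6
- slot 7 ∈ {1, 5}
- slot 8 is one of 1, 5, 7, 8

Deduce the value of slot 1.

7

The 8 variables together cover exactly {1, 2, 3, 4, 5, 6, 7, 8} — 8 values for 8 variables — and 4 appears only in slot 3's list, so slot 3 = 4.
The 7 still-open variables draw from only 7 values {1, 2, 3, 5, 6, 7, 8}, so each is used; only slot 5 can be 2, hence slot 5 = 2.
The 6 still-open variables draw from only 6 values {1, 3, 5, 6, 7, 8}, so each is used; only slot 8 can be 8, hence slot 8 = 8.
The 5 still-open variables draw from only 5 values {1, 3, 5, 6, 7}, so each is used; only slot 1 can be 7, hence slot 1 = 7.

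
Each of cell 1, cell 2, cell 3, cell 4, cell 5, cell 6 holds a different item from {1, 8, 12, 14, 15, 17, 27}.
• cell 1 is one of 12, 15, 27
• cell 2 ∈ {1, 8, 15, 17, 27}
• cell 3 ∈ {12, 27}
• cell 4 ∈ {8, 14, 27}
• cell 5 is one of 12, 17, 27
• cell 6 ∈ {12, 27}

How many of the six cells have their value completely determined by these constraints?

cell 3 and cell 6 share exactly the 2 values {12, 27}; by pigeonhole those values go to them, so strike 12, 27 from cell 1, cell 2, cell 4, cell 5.
cell 1 must be 15 (only option left). Eliminate 15 elsewhere: cell 2.
That leaves cell 5 = 17. Eliminate 17 elsewhere: cell 2.
Determined: cell 1=15, cell 5=17. The other cells each still have more than one consistent value. That makes 2.

2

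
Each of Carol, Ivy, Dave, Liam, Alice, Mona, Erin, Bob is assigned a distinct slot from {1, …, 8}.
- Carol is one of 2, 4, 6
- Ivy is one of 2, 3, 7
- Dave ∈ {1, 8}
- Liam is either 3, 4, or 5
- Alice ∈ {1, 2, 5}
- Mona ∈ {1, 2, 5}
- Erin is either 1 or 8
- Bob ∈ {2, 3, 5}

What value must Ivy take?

The 8 variables together cover exactly {1, 2, 3, 4, 5, 6, 7, 8} — 8 values for 8 variables — and 6 appears only in Carol's list, so Carol = 6.
The 7 still-open variables draw from only 7 values {1, 2, 3, 4, 5, 7, 8}, so each is used; only Liam can be 4, hence Liam = 4.
The 6 still-open variables draw from only 6 values {1, 2, 3, 5, 7, 8}, so each is used; only Ivy can be 7, hence Ivy = 7.

7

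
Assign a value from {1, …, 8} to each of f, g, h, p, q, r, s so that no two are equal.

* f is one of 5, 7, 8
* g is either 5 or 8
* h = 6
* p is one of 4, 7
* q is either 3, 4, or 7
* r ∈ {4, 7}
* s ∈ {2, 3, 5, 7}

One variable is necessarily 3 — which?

q

h has just one choice, so h = 6.
The 6 still-open variables draw from only 6 values {2, 3, 4, 5, 7, 8}, so each is used; only s can be 2, hence s = 2.
The 5 still-open variables together cover exactly {3, 4, 5, 7, 8} — 5 values for 5 variables — and 3 appears only in q's list, so q = 3.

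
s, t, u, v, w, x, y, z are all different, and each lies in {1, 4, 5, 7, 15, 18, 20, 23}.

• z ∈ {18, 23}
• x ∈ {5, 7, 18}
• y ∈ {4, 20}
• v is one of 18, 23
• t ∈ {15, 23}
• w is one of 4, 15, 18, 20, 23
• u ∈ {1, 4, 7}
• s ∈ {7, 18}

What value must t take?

Among the 8 variables, 1 fits only u (and all 8 values in {1, 4, 5, 7, 15, 18, 20, 23} must be used), so u = 1.
Among the 7 still-open variables, 5 fits only x (and all 7 values in {4, 5, 7, 15, 18, 20, 23} must be used), so x = 5.
The 6 still-open variables draw from only 6 values {4, 7, 15, 18, 20, 23}, so each is used; only s can be 7, hence s = 7.
The 2 variables v and z are confined to {18, 23}, which locks those values in; drop them from t, w.
So t = 15.

15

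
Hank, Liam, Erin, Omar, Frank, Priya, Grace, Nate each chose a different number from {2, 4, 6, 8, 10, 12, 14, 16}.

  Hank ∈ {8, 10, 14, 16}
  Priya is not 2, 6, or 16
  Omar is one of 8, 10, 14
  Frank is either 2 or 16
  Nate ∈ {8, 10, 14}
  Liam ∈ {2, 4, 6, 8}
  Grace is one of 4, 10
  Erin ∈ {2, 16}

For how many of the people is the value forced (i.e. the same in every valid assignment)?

3

Among the 8 variables, 6 fits only Liam (and all 8 values in {2, 4, 6, 8, 10, 12, 14, 16} must be used), so Liam = 6.
Among the 7 still-open variables, 12 fits only Priya (and all 7 values in {2, 4, 8, 10, 12, 14, 16} must be used), so Priya = 12.
Among the 6 still-open variables, 4 fits only Grace (and all 6 values in {2, 4, 8, 10, 14, 16} must be used), so Grace = 4.
The 2 variables Erin and Frank are confined to {2, 16}, which locks those values in; drop them from Hank.
Determined: Liam=6, Priya=12, Grace=4. The other people each still have more than one consistent value. That makes 3.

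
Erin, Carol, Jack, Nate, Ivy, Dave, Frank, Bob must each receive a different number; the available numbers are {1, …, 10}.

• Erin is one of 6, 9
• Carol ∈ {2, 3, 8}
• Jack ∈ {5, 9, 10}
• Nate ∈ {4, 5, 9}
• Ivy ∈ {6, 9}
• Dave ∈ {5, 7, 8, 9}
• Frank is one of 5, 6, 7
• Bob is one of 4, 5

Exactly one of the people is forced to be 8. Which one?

Erin and Ivy between them cover only {6, 9} — a naked pair. Remove those values from Jack, Nate, Dave, Frank.
Nate and Bob between them cover only {4, 5} — a naked pair. Remove those values from Jack, Dave, Frank.
That leaves Jack = 10.
Frank's domain is down to {7}, so Frank = 7. Strike 7 from Dave.
So 8 goes to Dave.

Dave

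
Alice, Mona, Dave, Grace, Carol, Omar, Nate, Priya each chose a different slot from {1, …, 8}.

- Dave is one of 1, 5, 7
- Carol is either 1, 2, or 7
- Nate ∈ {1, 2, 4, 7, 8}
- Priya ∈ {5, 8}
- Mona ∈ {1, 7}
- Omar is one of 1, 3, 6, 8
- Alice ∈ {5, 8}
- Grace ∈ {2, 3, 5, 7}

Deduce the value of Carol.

2

The 8 variables together cover exactly {1, 2, 3, 4, 5, 6, 7, 8} — 8 values for 8 variables — and 4 appears only in Nate's list, so Nate = 4.
Among the 7 still-open variables, 6 fits only Omar (and all 7 values in {1, 2, 3, 5, 6, 7, 8} must be used), so Omar = 6.
The 6 still-open variables together cover exactly {1, 2, 3, 5, 7, 8} — 6 values for 6 variables — and 3 appears only in Grace's list, so Grace = 3.
The 5 still-open variables together cover exactly {1, 2, 5, 7, 8} — 5 values for 5 variables — and 2 appears only in Carol's list, so Carol = 2.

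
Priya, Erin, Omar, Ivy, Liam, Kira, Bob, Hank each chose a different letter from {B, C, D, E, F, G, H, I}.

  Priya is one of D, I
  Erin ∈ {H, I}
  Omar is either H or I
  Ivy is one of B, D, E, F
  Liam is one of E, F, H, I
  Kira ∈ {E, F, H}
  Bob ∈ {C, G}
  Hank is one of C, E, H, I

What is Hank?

C

Among the 8 variables, B fits only Ivy (and all 8 values in {B, C, D, E, F, G, H, I} must be used), so Ivy = B.
The 7 still-open variables together cover exactly {C, D, E, F, G, H, I} — 7 values for 7 variables — and D appears only in Priya's list, so Priya = D.
The 6 still-open variables draw from only 6 values {C, E, F, G, H, I}, so each is used; only Bob can be G, hence Bob = G.
Among the 5 still-open variables, C fits only Hank (and all 5 values in {C, E, F, H, I} must be used), so Hank = C.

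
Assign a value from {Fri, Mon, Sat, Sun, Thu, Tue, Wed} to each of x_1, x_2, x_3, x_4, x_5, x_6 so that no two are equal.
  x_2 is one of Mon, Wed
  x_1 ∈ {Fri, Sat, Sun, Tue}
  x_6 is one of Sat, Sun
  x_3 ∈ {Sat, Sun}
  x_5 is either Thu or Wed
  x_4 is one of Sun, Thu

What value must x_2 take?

x_3 and x_6 between them cover only {Sat, Sun} — a naked pair. Remove those values from x_1, x_4.
x_4's domain is down to {Thu}, so x_4 = Thu. So x_5 can't be Thu.
x_5's domain is down to {Wed}, so x_5 = Wed. Eliminate Wed elsewhere: x_2.
So x_2 = Mon.

Mon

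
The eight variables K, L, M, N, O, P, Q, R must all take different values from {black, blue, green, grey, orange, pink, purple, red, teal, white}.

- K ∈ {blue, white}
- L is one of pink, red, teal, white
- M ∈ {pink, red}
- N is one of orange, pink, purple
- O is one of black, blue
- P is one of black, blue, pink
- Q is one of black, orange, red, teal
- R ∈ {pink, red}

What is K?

white

The 8 variables draw from only 8 values {black, blue, orange, pink, purple, red, teal, white}, so each is used; only N can be purple, hence N = purple.
Among the 7 still-open variables, orange fits only Q (and all 7 values in {black, blue, orange, pink, red, teal, white} must be used), so Q = orange.
The 6 still-open variables draw from only 6 values {black, blue, pink, red, teal, white}, so each is used; only L can be teal, hence L = teal.
The 5 still-open variables together cover exactly {black, blue, pink, red, white} — 5 values for 5 variables — and white appears only in K's list, so K = white.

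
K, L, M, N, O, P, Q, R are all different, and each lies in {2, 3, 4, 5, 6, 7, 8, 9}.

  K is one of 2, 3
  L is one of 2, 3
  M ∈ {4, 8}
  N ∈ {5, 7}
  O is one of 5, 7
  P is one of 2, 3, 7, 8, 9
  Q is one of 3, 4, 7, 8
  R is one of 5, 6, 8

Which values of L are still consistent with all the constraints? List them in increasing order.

2, 3

Among the 8 variables, 6 fits only R (and all 8 values in {2, 3, 4, 5, 6, 7, 8, 9} must be used), so R = 6.
Among the 7 still-open variables, 9 fits only P (and all 7 values in {2, 3, 4, 5, 7, 8, 9} must be used), so P = 9.
K and L share exactly the 2 values {2, 3}; by pigeonhole those values go to them, so strike 2, 3 from Q.
N and O between them cover only {5, 7} — a naked pair. Remove those values from Q.
No further eliminations apply; L can still be any of 2, 3.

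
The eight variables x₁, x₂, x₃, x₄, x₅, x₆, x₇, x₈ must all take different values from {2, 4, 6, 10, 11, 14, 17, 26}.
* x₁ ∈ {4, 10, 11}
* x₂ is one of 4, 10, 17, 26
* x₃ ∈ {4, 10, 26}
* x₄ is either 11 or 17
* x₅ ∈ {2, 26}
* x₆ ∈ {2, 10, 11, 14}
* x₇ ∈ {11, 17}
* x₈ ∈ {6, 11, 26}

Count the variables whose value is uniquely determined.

3

Among the 8 variables, 6 fits only x₈ (and all 8 values in {2, 4, 6, 10, 11, 14, 17, 26} must be used), so x₈ = 6.
The 7 still-open variables together cover exactly {2, 4, 10, 11, 14, 17, 26} — 7 values for 7 variables — and 14 appears only in x₆'s list, so x₆ = 14.
Among the 6 still-open variables, 2 fits only x₅ (and all 6 values in {2, 4, 10, 11, 17, 26} must be used), so x₅ = 2.
The 2 variables x₄ and x₇ are confined to {11, 17}, which locks those values in; drop them from x₁, x₂.
Determined: x₅=2, x₆=14, x₈=6. The other variables each still have more than one consistent value. That makes 3.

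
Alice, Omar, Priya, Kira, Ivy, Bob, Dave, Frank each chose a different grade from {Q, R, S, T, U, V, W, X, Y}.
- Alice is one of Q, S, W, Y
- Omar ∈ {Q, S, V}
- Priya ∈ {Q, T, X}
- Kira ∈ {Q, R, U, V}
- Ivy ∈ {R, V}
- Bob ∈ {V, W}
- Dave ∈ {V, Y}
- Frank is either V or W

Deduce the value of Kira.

U

Bob and Frank between them cover only {V, W} — a naked pair. Remove those values from Alice, Omar, Kira, Ivy, Dave.
Ivy's domain is down to {R}, so Ivy = R. Remove R from Kira.
That leaves Dave = Y. Remove Y from Alice.
Alice and Omar between them cover only {Q, S} — a naked pair. Remove those values from Priya, Kira.
So Kira = U.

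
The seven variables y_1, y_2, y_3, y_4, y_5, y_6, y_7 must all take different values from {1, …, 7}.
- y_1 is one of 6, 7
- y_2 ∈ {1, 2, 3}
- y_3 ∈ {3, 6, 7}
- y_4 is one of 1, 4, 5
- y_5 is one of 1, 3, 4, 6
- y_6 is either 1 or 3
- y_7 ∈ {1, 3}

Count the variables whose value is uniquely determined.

The 7 variables draw from only 7 values {1, 2, 3, 4, 5, 6, 7}, so each is used; only y_2 can be 2, hence y_2 = 2.
The 6 still-open variables together cover exactly {1, 3, 4, 5, 6, 7} — 6 values for 6 variables — and 5 appears only in y_4's list, so y_4 = 5.
Among the 5 still-open variables, 4 fits only y_5 (and all 5 values in {1, 3, 4, 6, 7} must be used), so y_5 = 4.
The 2 variables y_6 and y_7 are confined to {1, 3}, which locks those values in; drop them from y_3.
Determined: y_2=2, y_4=5, y_5=4. The other variables each still have more than one consistent value. That makes 3.

3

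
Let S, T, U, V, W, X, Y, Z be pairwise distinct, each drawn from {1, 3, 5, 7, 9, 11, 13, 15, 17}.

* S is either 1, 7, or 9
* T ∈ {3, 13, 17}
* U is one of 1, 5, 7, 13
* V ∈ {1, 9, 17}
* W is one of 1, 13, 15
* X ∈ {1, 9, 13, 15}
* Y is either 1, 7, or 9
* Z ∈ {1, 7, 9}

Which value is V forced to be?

17

The 8 variables draw from only 8 values {1, 3, 5, 7, 9, 13, 15, 17}, so each is used; only T can be 3, hence T = 3.
Among the 7 still-open variables, 5 fits only U (and all 7 values in {1, 5, 7, 9, 13, 15, 17} must be used), so U = 5.
The 6 still-open variables together cover exactly {1, 7, 9, 13, 15, 17} — 6 values for 6 variables — and 17 appears only in V's list, so V = 17.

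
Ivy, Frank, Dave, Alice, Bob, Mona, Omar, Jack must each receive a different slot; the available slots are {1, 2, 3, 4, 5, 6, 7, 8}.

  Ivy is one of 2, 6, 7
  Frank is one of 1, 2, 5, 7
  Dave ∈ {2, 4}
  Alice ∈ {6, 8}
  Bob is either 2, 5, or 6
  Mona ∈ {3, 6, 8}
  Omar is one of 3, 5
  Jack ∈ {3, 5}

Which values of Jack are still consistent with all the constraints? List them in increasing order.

3, 5

The 8 variables draw from only 8 values {1, 2, 3, 4, 5, 6, 7, 8}, so each is used; only Frank can be 1, hence Frank = 1.
Among the 7 still-open variables, 4 fits only Dave (and all 7 values in {2, 3, 4, 5, 6, 7, 8} must be used), so Dave = 4.
Among the 6 still-open variables, 7 fits only Ivy (and all 6 values in {2, 3, 5, 6, 7, 8} must be used), so Ivy = 7.
The 5 still-open variables draw from only 5 values {2, 3, 5, 6, 8}, so each is used; only Bob can be 2, hence Bob = 2.
Omar and Jack between them cover only {3, 5} — a naked pair. Remove those values from Mona.
No further eliminations apply; Jack can still be any of 3, 5.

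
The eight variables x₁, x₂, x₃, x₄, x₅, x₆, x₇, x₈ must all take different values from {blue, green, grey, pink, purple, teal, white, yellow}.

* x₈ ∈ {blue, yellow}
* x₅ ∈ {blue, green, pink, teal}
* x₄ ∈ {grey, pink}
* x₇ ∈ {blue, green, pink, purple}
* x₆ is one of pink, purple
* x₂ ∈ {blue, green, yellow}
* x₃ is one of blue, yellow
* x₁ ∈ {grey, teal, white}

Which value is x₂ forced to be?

The 8 variables together cover exactly {blue, green, grey, pink, purple, teal, white, yellow} — 8 values for 8 variables — and white appears only in x₁'s list, so x₁ = white.
The 7 still-open variables draw from only 7 values {blue, green, grey, pink, purple, teal, yellow}, so each is used; only x₄ can be grey, hence x₄ = grey.
Among the 6 still-open variables, teal fits only x₅ (and all 6 values in {blue, green, pink, purple, teal, yellow} must be used), so x₅ = teal.
x₃ and x₈ share exactly the 2 values {blue, yellow}; by pigeonhole those values go to them, so strike blue, yellow from x₂, x₇.
So x₂ = green.

green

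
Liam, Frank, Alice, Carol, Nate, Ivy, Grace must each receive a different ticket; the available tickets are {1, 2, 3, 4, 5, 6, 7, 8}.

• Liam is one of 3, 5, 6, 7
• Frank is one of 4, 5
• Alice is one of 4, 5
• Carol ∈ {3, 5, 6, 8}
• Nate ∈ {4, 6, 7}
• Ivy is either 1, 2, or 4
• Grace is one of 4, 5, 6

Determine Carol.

8

The 2 variables Frank and Alice are confined to {4, 5}, which locks those values in; drop them from Liam, Carol, Nate, Ivy, Grace.
Grace has just one choice, so Grace = 6. So Liam, Carol, Nate can't be 6.
That leaves Nate = 7. So Liam can't be 7.
That leaves Liam = 3. Strike 3 from Carol.
So Carol = 8.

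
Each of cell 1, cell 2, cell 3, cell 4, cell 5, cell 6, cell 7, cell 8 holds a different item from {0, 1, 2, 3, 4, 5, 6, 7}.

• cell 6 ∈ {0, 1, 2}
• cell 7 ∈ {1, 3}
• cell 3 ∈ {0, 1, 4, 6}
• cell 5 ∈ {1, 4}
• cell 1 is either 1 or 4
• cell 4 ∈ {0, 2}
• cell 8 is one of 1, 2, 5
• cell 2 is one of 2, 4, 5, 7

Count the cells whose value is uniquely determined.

4

The 8 variables draw from only 8 values {0, 1, 2, 3, 4, 5, 6, 7}, so each is used; only cell 7 can be 3, hence cell 7 = 3.
Among the 7 still-open variables, 6 fits only cell 3 (and all 7 values in {0, 1, 2, 4, 5, 6, 7} must be used), so cell 3 = 6.
The 6 still-open variables draw from only 6 values {0, 1, 2, 4, 5, 7}, so each is used; only cell 2 can be 7, hence cell 2 = 7.
The 5 still-open variables draw from only 5 values {0, 1, 2, 4, 5}, so each is used; only cell 8 can be 5, hence cell 8 = 5.
cell 1 and cell 5 between them cover only {1, 4} — a naked pair. Remove those values from cell 6.
Determined: cell 2=7, cell 3=6, cell 7=3, cell 8=5. The other cells each still have more than one consistent value. That makes 4.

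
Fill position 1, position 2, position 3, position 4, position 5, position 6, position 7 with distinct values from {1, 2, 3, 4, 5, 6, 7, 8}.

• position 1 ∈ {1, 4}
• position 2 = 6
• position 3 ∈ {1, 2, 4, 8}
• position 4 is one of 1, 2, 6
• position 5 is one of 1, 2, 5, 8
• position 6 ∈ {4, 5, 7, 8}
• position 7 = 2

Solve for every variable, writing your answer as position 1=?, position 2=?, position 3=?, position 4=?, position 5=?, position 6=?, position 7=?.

position 1=4, position 2=6, position 3=8, position 4=1, position 5=5, position 6=7, position 7=2

position 2 has just one choice, so position 2 = 6. Strike 6 from position 4.
position 7 has just one choice, so position 7 = 2. Eliminate 2 elsewhere: position 3, position 4, position 5.
position 4's domain is down to {1}, so position 4 = 1. Remove 1 from position 1, position 3, position 5.
position 1's domain is down to {4}, so position 1 = 4. Strike 4 from position 3, position 6.
position 3 has just one choice, so position 3 = 8. Strike 8 from position 5, position 6.
That leaves position 5 = 5. Eliminate 5 elsewhere: position 6.
position 6 has just one choice, so position 6 = 7.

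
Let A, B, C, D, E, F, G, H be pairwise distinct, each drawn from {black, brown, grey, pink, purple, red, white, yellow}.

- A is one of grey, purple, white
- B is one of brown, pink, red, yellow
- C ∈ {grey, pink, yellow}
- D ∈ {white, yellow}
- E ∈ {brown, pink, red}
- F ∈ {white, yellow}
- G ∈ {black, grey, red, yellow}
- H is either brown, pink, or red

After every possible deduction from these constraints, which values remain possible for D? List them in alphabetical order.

white, yellow

The 8 variables draw from only 8 values {black, brown, grey, pink, purple, red, white, yellow}, so each is used; only G can be black, hence G = black.
The 7 still-open variables together cover exactly {brown, grey, pink, purple, red, white, yellow} — 7 values for 7 variables — and purple appears only in A's list, so A = purple.
The 6 still-open variables draw from only 6 values {brown, grey, pink, red, white, yellow}, so each is used; only C can be grey, hence C = grey.
D and F share exactly the 2 values {white, yellow}; by pigeonhole those values go to them, so strike white, yellow from B.
No further eliminations apply; D can still be any of white, yellow.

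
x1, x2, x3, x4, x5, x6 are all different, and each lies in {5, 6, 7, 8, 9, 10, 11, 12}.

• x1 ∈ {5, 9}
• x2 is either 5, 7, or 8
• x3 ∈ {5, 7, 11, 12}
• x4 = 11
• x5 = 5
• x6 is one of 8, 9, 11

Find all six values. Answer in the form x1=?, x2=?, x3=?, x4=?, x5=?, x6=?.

x4 must be 11 (only option left). Eliminate 11 elsewhere: x3, x6.
x5 must be 5 (only option left). Strike 5 from x1, x2, x3.
x1 has just one choice, so x1 = 9. So x6 can't be 9.
x6's domain is down to {8}, so x6 = 8. Eliminate 8 elsewhere: x2.
x2 has just one choice, so x2 = 7. Strike 7 from x3.
That leaves x3 = 12.

x1=9, x2=7, x3=12, x4=11, x5=5, x6=8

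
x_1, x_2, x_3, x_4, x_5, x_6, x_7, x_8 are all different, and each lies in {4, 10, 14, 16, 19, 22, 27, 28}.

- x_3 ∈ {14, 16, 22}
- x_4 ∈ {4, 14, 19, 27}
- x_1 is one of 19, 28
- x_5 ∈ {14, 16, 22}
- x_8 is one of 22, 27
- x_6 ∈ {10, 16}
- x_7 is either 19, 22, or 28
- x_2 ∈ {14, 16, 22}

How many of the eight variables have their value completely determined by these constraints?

Among the 8 variables, 4 fits only x_4 (and all 8 values in {4, 10, 14, 16, 19, 22, 27, 28} must be used), so x_4 = 4.
Among the 7 still-open variables, 10 fits only x_6 (and all 7 values in {10, 14, 16, 19, 22, 27, 28} must be used), so x_6 = 10.
The 6 still-open variables together cover exactly {14, 16, 19, 22, 27, 28} — 6 values for 6 variables — and 27 appears only in x_8's list, so x_8 = 27.
x_2, x_3, x_5 share exactly the 3 values {14, 16, 22}; by pigeonhole those values go to them, so strike 14, 16, 22 from x_7.
Determined: x_4=4, x_6=10, x_8=27. The other variables each still have more than one consistent value. That makes 3.

3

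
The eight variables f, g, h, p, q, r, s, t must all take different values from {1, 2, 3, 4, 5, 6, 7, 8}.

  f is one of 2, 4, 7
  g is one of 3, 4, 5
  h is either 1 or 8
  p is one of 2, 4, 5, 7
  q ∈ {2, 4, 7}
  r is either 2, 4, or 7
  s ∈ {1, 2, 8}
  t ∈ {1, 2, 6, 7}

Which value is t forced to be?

The 8 variables together cover exactly {1, 2, 3, 4, 5, 6, 7, 8} — 8 values for 8 variables — and 3 appears only in g's list, so g = 3.
The 7 still-open variables draw from only 7 values {1, 2, 4, 5, 6, 7, 8}, so each is used; only p can be 5, hence p = 5.
Among the 6 still-open variables, 6 fits only t (and all 6 values in {1, 2, 4, 6, 7, 8} must be used), so t = 6.

6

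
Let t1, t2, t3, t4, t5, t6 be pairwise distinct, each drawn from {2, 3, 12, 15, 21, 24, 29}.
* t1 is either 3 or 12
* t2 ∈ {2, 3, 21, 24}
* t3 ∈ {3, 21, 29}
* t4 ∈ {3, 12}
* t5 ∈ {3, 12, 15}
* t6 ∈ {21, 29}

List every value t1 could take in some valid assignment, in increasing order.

t1 and t4 between them cover only {3, 12} — a naked pair. Remove those values from t2, t3, t5.
t5's domain is down to {15}, so t5 = 15.
t3 and t6 between them cover only {21, 29} — a naked pair. Remove those values from t2.
No further eliminations apply; t1 can still be any of 3, 12.

3, 12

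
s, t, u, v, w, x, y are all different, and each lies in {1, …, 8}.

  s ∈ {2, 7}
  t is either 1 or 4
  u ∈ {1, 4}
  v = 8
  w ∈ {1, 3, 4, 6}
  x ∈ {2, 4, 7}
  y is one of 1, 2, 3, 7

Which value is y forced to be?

3

v has just one choice, so v = 8.
The 6 still-open variables together cover exactly {1, 2, 3, 4, 6, 7} — 6 values for 6 variables — and 6 appears only in w's list, so w = 6.
The 5 still-open variables together cover exactly {1, 2, 3, 4, 7} — 5 values for 5 variables — and 3 appears only in y's list, so y = 3.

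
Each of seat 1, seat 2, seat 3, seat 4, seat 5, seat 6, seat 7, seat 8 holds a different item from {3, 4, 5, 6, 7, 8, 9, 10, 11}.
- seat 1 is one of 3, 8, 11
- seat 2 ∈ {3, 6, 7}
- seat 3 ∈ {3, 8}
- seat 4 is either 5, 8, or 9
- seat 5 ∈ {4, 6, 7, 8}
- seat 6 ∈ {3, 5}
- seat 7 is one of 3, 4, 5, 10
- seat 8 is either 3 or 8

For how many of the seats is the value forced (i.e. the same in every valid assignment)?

3

The 2 variables seat 3 and seat 8 are confined to {3, 8}, which locks those values in; drop them from seat 1, seat 2, seat 4, seat 5, seat 6, seat 7.
seat 1's domain is down to {11}, so seat 1 = 11.
That leaves seat 6 = 5. Strike 5 from seat 4, seat 7.
That leaves seat 4 = 9.
Determined: seat 1=11, seat 4=9, seat 6=5. The other seats each still have more than one consistent value. That makes 3.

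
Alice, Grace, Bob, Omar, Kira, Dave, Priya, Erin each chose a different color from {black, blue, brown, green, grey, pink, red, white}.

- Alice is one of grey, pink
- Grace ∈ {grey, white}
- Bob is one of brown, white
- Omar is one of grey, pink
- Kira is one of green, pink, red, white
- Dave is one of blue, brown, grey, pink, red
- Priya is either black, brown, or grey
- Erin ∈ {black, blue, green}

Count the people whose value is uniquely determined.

3

Alice and Omar between them cover only {grey, pink} — a naked pair. Remove those values from Grace, Kira, Dave, Priya.
That leaves Grace = white. So Bob, Kira can't be white.
Bob must be brown (only option left). So Dave, Priya can't be brown.
Priya must be black (only option left). Eliminate black elsewhere: Erin.
Determined: Grace=white, Bob=brown, Priya=black. The other people each still have more than one consistent value. That makes 3.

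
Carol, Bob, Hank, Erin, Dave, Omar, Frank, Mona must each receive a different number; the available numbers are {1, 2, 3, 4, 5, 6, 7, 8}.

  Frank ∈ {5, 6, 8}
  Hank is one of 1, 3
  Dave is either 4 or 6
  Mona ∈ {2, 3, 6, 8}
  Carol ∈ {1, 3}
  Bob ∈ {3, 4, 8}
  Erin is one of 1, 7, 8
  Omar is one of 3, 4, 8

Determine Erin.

The 8 variables together cover exactly {1, 2, 3, 4, 5, 6, 7, 8} — 8 values for 8 variables — and 2 appears only in Mona's list, so Mona = 2.
The 7 still-open variables together cover exactly {1, 3, 4, 5, 6, 7, 8} — 7 values for 7 variables — and 5 appears only in Frank's list, so Frank = 5.
The 6 still-open variables together cover exactly {1, 3, 4, 6, 7, 8} — 6 values for 6 variables — and 6 appears only in Dave's list, so Dave = 6.
The 5 still-open variables draw from only 5 values {1, 3, 4, 7, 8}, so each is used; only Erin can be 7, hence Erin = 7.

7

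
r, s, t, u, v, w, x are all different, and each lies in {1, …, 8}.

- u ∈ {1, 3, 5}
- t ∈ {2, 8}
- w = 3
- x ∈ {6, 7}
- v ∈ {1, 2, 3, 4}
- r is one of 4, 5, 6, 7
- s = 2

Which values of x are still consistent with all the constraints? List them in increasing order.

s has just one choice, so s = 2. Remove 2 from t, v.
That leaves t = 8.
w has just one choice, so w = 3. Remove 3 from u, v.
No further eliminations apply; x can still be any of 6, 7.

6, 7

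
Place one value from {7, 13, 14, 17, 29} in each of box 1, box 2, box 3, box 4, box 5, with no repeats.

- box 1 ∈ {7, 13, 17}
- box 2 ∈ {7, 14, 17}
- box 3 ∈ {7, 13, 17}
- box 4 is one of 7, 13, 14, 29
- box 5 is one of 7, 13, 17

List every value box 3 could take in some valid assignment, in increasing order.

7, 13, 17

The 5 variables together cover exactly {7, 13, 14, 17, 29} — 5 values for 5 variables — and 29 appears only in box 4's list, so box 4 = 29.
The 4 still-open variables together cover exactly {7, 13, 14, 17} — 4 values for 4 variables — and 14 appears only in box 2's list, so box 2 = 14.
No further eliminations apply; box 3 can still be any of 7, 13, 17.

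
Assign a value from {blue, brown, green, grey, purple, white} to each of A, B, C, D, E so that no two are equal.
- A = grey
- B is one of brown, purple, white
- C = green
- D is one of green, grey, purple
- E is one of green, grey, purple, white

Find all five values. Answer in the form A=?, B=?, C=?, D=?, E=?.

A's domain is down to {grey}, so A = grey. Strike grey from D, E.
C's domain is down to {green}, so C = green. Remove green from D, E.
That leaves D = purple. Eliminate purple elsewhere: B, E.
That leaves E = white. Remove white from B.
B's domain is down to {brown}, so B = brown.

A=grey, B=brown, C=green, D=purple, E=white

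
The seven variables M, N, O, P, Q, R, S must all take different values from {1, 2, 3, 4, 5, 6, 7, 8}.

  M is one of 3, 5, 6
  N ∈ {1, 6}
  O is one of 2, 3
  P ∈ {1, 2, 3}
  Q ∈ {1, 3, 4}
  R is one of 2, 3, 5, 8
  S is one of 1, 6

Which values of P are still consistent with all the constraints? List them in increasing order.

2, 3

Among the 7 variables, 4 fits only Q (and all 7 values in {1, 2, 3, 4, 5, 6, 8} must be used), so Q = 4.
The 6 still-open variables draw from only 6 values {1, 2, 3, 5, 6, 8}, so each is used; only R can be 8, hence R = 8.
The 5 still-open variables together cover exactly {1, 2, 3, 5, 6} — 5 values for 5 variables — and 5 appears only in M's list, so M = 5.
N and S share exactly the 2 values {1, 6}; by pigeonhole those values go to them, so strike 1, 6 from P.
No further eliminations apply; P can still be any of 2, 3.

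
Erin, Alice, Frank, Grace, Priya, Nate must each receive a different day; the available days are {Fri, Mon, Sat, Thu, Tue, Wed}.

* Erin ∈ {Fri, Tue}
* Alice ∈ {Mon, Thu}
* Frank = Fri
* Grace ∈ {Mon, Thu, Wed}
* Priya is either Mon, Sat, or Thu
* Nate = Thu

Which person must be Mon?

Frank's domain is down to {Fri}, so Frank = Fri. Eliminate Fri elsewhere: Erin.
Nate must be Thu (only option left). Strike Thu from Alice, Grace, Priya.
So Mon goes to Alice.

Alice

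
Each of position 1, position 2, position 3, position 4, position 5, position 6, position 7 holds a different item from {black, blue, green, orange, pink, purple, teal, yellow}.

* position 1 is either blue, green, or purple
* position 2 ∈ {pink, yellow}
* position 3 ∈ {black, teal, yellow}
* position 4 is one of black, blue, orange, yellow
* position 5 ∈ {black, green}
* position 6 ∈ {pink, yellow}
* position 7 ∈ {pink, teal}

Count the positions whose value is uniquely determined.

The 2 variables position 2 and position 6 are confined to {pink, yellow}, which locks those values in; drop them from position 3, position 4, position 7.
position 7 has just one choice, so position 7 = teal. Remove teal from position 3.
That leaves position 3 = black. Strike black from position 4, position 5.
That leaves position 5 = green. Strike green from position 1.
Determined: position 3=black, position 5=green, position 7=teal. The other positions each still have more than one consistent value. That makes 3.

3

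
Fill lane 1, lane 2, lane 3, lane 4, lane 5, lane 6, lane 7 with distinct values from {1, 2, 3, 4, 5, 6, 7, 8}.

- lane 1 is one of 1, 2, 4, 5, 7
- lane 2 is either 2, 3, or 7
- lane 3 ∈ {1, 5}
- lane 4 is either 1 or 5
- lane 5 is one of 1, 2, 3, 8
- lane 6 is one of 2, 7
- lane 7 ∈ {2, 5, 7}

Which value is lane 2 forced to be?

3

The 7 variables draw from only 7 values {1, 2, 3, 4, 5, 7, 8}, so each is used; only lane 1 can be 4, hence lane 1 = 4.
The 6 still-open variables draw from only 6 values {1, 2, 3, 5, 7, 8}, so each is used; only lane 5 can be 8, hence lane 5 = 8.
The 5 still-open variables together cover exactly {1, 2, 3, 5, 7} — 5 values for 5 variables — and 3 appears only in lane 2's list, so lane 2 = 3.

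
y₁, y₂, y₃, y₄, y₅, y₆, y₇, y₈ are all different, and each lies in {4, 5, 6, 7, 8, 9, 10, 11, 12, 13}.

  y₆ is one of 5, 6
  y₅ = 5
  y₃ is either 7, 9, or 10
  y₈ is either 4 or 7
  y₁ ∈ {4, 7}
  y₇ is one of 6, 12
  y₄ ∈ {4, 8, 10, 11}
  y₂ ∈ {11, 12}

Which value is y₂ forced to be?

y₅'s domain is down to {5}, so y₅ = 5. Strike 5 from y₆.
y₆ has just one choice, so y₆ = 6. Eliminate 6 elsewhere: y₇.
y₇ has just one choice, so y₇ = 12. So y₂ can't be 12.
So y₂ = 11.

11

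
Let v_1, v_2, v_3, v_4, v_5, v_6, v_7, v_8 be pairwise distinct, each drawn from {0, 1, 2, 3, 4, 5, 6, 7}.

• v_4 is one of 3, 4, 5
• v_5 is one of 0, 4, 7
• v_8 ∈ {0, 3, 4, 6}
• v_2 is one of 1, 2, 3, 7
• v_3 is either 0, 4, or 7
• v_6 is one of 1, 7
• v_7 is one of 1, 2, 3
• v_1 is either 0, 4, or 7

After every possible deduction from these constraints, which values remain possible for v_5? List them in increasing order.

0, 4, 7

The 8 variables draw from only 8 values {0, 1, 2, 3, 4, 5, 6, 7}, so each is used; only v_4 can be 5, hence v_4 = 5.
The 7 still-open variables draw from only 7 values {0, 1, 2, 3, 4, 6, 7}, so each is used; only v_8 can be 6, hence v_8 = 6.
v_1, v_3, v_5 share exactly the 3 values {0, 4, 7}; by pigeonhole those values go to them, so strike 0, 4, 7 from v_2, v_6.
v_6's domain is down to {1}, so v_6 = 1. Eliminate 1 elsewhere: v_2, v_7.
No further eliminations apply; v_5 can still be any of 0, 4, 7.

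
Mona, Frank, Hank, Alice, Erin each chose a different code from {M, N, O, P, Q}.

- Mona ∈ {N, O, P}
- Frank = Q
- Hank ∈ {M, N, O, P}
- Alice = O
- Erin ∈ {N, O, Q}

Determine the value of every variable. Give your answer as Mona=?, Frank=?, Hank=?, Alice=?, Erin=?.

Frank's domain is down to {Q}, so Frank = Q. So Erin can't be Q.
That leaves Alice = O. Remove O from Mona, Hank, Erin.
Erin must be N (only option left). Strike N from Mona, Hank.
Mona's domain is down to {P}, so Mona = P. Remove P from Hank.
Hank must be M (only option left).

Mona=P, Frank=Q, Hank=M, Alice=O, Erin=N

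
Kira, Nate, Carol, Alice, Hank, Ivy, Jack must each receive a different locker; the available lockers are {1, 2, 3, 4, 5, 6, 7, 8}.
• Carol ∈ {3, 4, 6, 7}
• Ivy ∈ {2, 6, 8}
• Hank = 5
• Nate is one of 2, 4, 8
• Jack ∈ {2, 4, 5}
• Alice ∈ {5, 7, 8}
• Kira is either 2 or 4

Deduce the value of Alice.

Hank must be 5 (only option left). Eliminate 5 elsewhere: Alice, Jack.
Among the 6 still-open variables, 3 fits only Carol (and all 6 values in {2, 3, 4, 6, 7, 8} must be used), so Carol = 3.
Among the 5 still-open variables, 6 fits only Ivy (and all 5 values in {2, 4, 6, 7, 8} must be used), so Ivy = 6.
The 4 still-open variables draw from only 4 values {2, 4, 7, 8}, so each is used; only Alice can be 7, hence Alice = 7.

7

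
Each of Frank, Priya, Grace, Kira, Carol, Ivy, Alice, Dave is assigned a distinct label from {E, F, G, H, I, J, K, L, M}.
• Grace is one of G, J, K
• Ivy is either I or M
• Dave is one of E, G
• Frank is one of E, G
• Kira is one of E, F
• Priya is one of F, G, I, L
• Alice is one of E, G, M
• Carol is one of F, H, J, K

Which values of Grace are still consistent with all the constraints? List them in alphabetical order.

J, K

Frank and Dave share exactly the 2 values {E, G}; by pigeonhole those values go to them, so strike E, G from Priya, Grace, Kira, Alice.
Kira has just one choice, so Kira = F. Eliminate F elsewhere: Priya, Carol.
That leaves Alice = M. Remove M from Ivy.
Ivy must be I (only option left). Remove I from Priya.
Priya has just one choice, so Priya = L.
No further eliminations apply; Grace can still be any of J, K.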